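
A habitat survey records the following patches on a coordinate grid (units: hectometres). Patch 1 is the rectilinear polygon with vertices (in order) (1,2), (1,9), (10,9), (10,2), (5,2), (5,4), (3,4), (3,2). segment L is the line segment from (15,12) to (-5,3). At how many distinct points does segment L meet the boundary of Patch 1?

2

The segment meets the boundary at (1,5.7), (8.333,9).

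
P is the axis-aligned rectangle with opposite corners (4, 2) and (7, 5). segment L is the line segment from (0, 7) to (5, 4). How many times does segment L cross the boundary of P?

1

The segment meets the boundary at (4,4.6).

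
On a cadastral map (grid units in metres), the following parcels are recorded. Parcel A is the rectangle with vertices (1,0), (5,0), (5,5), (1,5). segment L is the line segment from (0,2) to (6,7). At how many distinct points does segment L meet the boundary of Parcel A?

2

The segment meets the boundary at (3.6,5), (1,2.833).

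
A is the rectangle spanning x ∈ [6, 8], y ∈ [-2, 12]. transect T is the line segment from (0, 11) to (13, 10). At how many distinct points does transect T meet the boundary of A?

The segment meets the boundary at (8,10.385), (6,10.538).

2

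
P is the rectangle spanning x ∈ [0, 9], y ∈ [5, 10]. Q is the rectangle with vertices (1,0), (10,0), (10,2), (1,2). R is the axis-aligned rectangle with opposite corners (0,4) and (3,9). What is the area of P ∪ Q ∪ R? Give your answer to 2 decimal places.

By inclusion–exclusion:
Individual areas: |P| = 45, |Q| = 18, |R| = 15.
|P∩Q| = 0 (no overlap).
|P∩R|: x∈[0,3], y∈[5,9] → 3·4 = 12.
|Q∩R| = 0 (no overlap).
|P∩Q∩R| = 0.
|P ∪ Q ∪ R| = 78 − 12 + 0 = 66.00.

66.00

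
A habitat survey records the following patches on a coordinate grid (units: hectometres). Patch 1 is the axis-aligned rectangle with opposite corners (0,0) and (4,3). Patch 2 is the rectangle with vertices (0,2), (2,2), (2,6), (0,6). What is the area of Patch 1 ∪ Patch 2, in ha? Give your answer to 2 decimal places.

By inclusion–exclusion:
Individual areas: |Patch 1| = 12, |Patch 2| = 8.
|Patch 1∩Patch 2|: x∈[0,2], y∈[2,3] → 2·1 = 2.
|Patch 1 ∪ Patch 2| = 20 − 2 = 18.00.

18.00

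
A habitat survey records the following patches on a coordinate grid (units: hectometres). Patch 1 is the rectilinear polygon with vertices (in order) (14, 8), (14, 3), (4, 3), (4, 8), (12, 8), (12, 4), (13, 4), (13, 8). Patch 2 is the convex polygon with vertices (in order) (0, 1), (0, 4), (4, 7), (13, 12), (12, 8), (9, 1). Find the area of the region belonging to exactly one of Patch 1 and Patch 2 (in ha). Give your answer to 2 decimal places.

53.51

|Patch 1| = 46, |Patch 2| = 75, |Patch 1∩Patch 2| = 33.7429.
|Patch 1 △ Patch 2| = |Patch 1| + |Patch 2| − 2·|Patch 1∩Patch 2| = 46 + 75 − 67.4857 = 53.51.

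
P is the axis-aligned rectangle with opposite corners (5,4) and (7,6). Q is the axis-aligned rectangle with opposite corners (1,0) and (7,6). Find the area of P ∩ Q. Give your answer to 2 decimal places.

4.00

|P∩Q|: x∈[5,7], y∈[4,6] → 2·2 = 4.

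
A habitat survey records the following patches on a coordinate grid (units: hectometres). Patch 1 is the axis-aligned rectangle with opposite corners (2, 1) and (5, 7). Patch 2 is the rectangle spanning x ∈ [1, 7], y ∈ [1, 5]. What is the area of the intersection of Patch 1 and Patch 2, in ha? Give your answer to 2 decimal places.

12.00

|Patch 1∩Patch 2|: x∈[2,5], y∈[1,5] → 3·4 = 12.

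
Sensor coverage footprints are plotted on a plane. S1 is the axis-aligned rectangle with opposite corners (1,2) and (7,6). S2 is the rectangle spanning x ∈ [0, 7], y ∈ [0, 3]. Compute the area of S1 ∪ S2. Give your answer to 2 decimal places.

By inclusion–exclusion:
Individual areas: |S1| = 24, |S2| = 21.
|S1∩S2|: x∈[1,7], y∈[2,3] → 6·1 = 6.
|S1 ∪ S2| = 45 − 6 = 39.00.

39.00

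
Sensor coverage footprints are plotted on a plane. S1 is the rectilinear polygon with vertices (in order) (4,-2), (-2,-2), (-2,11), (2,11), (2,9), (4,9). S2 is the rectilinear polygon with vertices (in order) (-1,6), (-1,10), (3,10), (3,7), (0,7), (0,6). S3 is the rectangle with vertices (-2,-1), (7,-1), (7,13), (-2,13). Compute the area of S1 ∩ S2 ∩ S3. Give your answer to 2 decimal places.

12.00

The intersection is the polygon with vertices (3,9), (3,7), (0,7), (0,6), (-1,6), (-1,10), (2,10), (2,9).
By the shoelace formula its area is 12.00.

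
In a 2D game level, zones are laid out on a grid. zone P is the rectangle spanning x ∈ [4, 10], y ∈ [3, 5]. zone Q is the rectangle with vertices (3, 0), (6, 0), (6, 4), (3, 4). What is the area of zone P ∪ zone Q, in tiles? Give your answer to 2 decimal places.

By inclusion–exclusion:
Individual areas: |zone P| = 12, |zone Q| = 12.
|zone P∩zone Q|: x∈[4,6], y∈[3,4] → 2·1 = 2.
|zone P ∪ zone Q| = 24 − 2 = 22.00.

22.00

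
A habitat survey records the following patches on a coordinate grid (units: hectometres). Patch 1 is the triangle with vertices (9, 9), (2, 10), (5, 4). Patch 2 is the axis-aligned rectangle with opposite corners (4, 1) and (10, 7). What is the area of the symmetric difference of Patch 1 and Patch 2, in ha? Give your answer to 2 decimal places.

|Patch 1| = 19.5, |Patch 2| = 36, |Patch 1∩Patch 2| = 5.6.
|Patch 1 △ Patch 2| = |Patch 1| + |Patch 2| − 2·|Patch 1∩Patch 2| = 19.5 + 36 − 11.2 = 44.30.

44.30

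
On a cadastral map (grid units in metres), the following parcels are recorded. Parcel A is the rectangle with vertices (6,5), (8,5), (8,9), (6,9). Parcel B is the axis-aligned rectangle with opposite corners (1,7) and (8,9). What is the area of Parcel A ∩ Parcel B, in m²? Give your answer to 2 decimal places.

|Parcel A∩Parcel B|: x∈[6,8], y∈[7,9] → 2·2 = 4.

4.00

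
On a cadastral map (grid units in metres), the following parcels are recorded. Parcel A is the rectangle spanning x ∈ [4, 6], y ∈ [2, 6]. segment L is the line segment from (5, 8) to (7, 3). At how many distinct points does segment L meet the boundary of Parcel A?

2

The segment meets the boundary at (6,5.5), (5.8,6).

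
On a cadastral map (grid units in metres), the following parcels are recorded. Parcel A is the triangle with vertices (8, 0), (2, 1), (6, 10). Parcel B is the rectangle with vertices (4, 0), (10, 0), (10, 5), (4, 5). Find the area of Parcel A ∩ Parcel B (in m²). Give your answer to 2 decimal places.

16.17

The intersection is the polygon with vertices (4,0.667), (4,5), (7,5), (8,0).
By the shoelace formula its area is 16.17.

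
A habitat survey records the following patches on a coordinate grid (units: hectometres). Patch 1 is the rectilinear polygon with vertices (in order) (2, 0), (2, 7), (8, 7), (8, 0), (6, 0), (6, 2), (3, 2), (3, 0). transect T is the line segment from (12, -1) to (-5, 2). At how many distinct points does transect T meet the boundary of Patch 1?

4

The segment meets the boundary at (2,0.765), (3,0.588), (6,0.059), (6.333,0).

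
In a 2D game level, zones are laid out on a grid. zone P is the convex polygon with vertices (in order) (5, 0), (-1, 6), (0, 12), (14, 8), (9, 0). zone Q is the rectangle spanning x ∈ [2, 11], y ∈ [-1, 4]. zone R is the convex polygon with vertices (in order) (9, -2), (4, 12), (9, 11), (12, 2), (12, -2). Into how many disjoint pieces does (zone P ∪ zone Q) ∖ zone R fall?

(zone P ∪ zone Q) ∖ zone R splits into 2 disjoint pieces (area 73.1331, area 10.8741).

2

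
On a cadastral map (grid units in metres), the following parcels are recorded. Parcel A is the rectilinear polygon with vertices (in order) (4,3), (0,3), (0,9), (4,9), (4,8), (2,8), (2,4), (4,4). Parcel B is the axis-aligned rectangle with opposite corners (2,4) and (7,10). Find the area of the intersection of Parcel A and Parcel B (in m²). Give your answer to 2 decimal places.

2.00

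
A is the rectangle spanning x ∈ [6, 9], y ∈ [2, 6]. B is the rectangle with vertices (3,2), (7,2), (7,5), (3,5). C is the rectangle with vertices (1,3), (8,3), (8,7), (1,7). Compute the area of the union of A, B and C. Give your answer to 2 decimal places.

By inclusion–exclusion:
Individual areas: |A| = 12, |B| = 12, |C| = 28.
|A∩B|: x∈[6,7], y∈[2,5] → 1·3 = 3.
|A∩C|: x∈[6,8], y∈[3,6] → 2·3 = 6.
|B∩C|: x∈[3,7], y∈[3,5] → 4·2 = 8.
|A∩B∩C| = 2.
|A ∪ B ∪ C| = 52 − 17 + 2 = 37.00.

37.00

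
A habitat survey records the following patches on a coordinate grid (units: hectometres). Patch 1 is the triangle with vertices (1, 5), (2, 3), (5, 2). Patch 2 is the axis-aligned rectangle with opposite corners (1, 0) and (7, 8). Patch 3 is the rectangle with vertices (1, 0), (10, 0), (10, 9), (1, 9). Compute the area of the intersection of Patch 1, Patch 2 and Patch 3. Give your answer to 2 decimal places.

The intersection is the polygon with vertices (2,3), (1,5), (5,2).
By the shoelace formula its area is 2.50.

2.50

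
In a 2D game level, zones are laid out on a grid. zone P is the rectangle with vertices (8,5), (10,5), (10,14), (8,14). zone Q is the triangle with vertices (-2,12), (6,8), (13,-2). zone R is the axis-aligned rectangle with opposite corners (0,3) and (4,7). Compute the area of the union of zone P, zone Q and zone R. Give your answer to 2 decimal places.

By inclusion–exclusion:
Individual areas: |zone P| = 18, |zone Q| = 26, |zone R| = 16.
|zone P∩zone Q| = 0.0071.
|zone P∩zone R| = 0 (no overlap).
|zone Q∩zone R| = 0.1929.
|zone P∩zone Q∩zone R| = 0.
|zone P ∪ zone Q ∪ zone R| = 60 − 0.2 + 0 = 59.80.

59.80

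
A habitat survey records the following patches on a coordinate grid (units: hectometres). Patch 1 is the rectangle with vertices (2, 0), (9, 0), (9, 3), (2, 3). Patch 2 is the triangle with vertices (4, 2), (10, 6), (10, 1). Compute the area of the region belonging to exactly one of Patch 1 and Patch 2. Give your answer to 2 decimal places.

|Patch 1| = 21, |Patch 2| = 15, |Patch 1∩Patch 2| = 6.3333.
|Patch 1 △ Patch 2| = |Patch 1| + |Patch 2| − 2·|Patch 1∩Patch 2| = 21 + 15 − 12.6667 = 23.33.

23.33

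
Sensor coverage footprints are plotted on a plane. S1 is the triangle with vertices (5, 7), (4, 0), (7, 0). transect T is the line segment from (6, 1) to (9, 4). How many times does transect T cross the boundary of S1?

The segment meets the boundary at (6.556,1.556).

1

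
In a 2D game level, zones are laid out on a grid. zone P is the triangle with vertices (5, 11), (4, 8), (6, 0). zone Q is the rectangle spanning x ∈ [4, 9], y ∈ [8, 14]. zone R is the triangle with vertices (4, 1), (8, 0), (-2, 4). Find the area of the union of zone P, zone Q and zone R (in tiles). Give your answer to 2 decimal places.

By inclusion–exclusion:
Individual areas: |zone P| = 7, |zone Q| = 30, |zone R| = 3.
|zone P∩zone Q| = 1.9091.
|zone P∩zone R| = 0.037.
|zone Q∩zone R| = 0.
|zone P∩zone Q∩zone R| = 0.
|zone P ∪ zone Q ∪ zone R| = 40 − 1.9461 + 0 = 38.05.

38.05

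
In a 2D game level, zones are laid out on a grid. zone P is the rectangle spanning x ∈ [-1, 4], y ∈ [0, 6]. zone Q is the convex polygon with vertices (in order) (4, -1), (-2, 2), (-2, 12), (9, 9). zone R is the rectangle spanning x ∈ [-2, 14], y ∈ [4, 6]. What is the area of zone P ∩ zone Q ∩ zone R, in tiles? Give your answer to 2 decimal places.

10.00

The intersection is the polygon with vertices (4,6), (4,4), (-1,4), (-1,6).
By the shoelace formula its area is 10.00.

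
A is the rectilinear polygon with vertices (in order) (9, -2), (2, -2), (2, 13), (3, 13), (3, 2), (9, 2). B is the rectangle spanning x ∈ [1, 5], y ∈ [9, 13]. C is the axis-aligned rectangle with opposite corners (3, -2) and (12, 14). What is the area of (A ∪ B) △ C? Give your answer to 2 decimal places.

|A ∪ B| = 51.
|(A ∪ B) ∩ C| = 32.
|(A ∪ B) △ C| = 51 + 144 − 64 = 131.00.

131.00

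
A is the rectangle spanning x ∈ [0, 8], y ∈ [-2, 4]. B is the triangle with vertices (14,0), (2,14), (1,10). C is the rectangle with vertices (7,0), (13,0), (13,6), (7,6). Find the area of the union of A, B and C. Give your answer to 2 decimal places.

By inclusion–exclusion:
Individual areas: |A| = 48, |B| = 31, |C| = 36.
|A∩B| = 0.
|A∩C|: x∈[7,8], y∈[0,4] → 1·4 = 4.
|B∩C| = 7.5266.
|A∩B∩C| = 0.
|A ∪ B ∪ C| = 115 − 11.5266 + 0 = 103.47.

103.47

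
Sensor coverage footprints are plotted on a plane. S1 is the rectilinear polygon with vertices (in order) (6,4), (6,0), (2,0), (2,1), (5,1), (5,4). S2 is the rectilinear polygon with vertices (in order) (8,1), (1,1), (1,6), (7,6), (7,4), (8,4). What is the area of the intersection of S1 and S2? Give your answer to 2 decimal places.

3.00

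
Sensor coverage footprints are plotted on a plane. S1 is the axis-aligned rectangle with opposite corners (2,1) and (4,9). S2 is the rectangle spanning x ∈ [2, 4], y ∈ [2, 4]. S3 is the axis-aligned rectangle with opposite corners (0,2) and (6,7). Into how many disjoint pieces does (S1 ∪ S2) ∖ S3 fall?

2

(S1 ∪ S2) ∖ S3 splits into 2 disjoint pieces (area 2, area 4).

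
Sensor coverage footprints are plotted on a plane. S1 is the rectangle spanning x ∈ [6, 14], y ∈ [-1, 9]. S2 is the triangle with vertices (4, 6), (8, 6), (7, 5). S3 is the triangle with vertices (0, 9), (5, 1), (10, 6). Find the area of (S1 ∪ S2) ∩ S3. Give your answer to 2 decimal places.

11.07

The region (S1 ∪ S2) ∩ S3 is the polygon with vertices (6,5.333), (4,6), (6,6), (6,7.2), (10,6), (6,2).
By the shoelace formula its area is 11.07.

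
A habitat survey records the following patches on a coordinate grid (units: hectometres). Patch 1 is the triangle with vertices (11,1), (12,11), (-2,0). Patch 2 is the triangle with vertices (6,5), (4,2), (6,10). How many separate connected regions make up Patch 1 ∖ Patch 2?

Patch 1 ∖ Patch 2 is a single connected region.

1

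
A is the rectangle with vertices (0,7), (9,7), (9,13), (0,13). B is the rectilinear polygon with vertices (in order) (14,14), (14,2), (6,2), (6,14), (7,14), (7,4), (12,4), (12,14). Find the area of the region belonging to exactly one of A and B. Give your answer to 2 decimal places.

88.00

|A| = 54, |B| = 46, |A∩B| = 6.
|A △ B| = |A| + |B| − 2·|A∩B| = 54 + 46 − 12 = 88.00.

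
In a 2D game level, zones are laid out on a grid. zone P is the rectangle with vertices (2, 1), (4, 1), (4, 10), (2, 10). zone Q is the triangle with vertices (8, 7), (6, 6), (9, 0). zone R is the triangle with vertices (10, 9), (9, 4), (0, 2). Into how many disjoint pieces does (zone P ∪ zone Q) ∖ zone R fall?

(zone P ∪ zone Q) ∖ zone R splits into 3 disjoint pieces (area 3.3333, area 11.8, area 2.4923).

3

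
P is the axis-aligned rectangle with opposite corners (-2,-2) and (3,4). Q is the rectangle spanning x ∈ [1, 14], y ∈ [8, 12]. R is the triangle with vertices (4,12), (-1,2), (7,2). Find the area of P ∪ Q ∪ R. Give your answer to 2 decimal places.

108.60

By inclusion–exclusion:
Individual areas: |P| = 30, |Q| = 52, |R| = 40.
|P∩Q| = 0 (no overlap).
|P∩R| = 7.
|Q∩R| = 6.4.
|P∩Q∩R| = 0.
|P ∪ Q ∪ R| = 122 − 13.4 + 0 = 108.60.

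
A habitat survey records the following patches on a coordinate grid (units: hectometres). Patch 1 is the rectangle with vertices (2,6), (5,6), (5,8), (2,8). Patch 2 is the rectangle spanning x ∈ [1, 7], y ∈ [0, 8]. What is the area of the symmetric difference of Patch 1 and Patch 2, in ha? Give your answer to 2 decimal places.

|Patch 1∩Patch 2|: x∈[2,5], y∈[6,8] → 3·2 = 6.
|Patch 1 △ Patch 2| = |Patch 1| + |Patch 2| − 2·|Patch 1∩Patch 2| = 6 + 48 − 12 = 42.00.

42.00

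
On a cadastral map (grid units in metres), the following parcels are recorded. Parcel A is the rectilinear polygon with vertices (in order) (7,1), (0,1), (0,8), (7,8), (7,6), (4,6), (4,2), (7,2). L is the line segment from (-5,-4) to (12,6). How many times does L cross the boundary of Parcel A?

The segment meets the boundary at (5.2,2), (3.5,1).

2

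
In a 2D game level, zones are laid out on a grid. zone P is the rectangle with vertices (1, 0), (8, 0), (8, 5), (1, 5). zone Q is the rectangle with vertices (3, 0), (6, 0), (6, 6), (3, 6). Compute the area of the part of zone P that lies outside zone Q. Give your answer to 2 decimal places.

20.00

|zone P∩zone Q|: x∈[3,6], y∈[0,5] → 3·5 = 15.
|zone P| = 35.
|zone P ∖ zone Q| = |zone P| − |zone P∩zone Q| = 35 − 15 = 20.00.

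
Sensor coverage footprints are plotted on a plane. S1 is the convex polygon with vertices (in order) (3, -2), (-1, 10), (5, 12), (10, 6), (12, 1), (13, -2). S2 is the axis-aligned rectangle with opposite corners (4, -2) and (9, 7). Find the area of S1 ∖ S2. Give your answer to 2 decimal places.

76.50

|S1| = 121.5, |S1∩S2| = 45.
|S1 ∖ S2| = |S1| − |S1∩S2| = 121.5 − 45 = 76.50.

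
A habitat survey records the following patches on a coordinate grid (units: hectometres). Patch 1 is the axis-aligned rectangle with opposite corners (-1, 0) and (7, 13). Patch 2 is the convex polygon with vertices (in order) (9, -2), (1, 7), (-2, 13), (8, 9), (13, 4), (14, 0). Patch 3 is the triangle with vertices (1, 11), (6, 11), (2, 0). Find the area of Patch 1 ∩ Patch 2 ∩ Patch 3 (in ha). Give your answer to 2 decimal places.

The intersection is the polygon with vertices (1.405,6.544), (1,11), (3,11), (5.619,9.952), (3.516,4.169).
By the shoelace formula its area is 19.73.

19.73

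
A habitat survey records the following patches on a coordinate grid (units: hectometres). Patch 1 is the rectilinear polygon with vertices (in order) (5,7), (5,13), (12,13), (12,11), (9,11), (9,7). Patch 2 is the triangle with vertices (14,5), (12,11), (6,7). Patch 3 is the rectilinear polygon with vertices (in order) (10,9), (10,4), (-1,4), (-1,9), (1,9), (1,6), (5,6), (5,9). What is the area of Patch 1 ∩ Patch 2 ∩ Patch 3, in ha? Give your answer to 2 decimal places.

3.00

The intersection is the polygon with vertices (6,7), (9,9), (9,7).
By the shoelace formula its area is 3.00.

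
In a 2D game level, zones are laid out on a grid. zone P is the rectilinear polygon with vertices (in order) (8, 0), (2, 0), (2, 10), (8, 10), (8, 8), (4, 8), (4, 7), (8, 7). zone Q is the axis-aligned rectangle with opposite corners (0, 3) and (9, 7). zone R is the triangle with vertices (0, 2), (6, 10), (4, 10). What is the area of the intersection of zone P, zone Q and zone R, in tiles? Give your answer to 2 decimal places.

1.79

The intersection is the polygon with vertices (3.75,7), (2,4.667), (2,6), (2.5,7).
By the shoelace formula its area is 1.79.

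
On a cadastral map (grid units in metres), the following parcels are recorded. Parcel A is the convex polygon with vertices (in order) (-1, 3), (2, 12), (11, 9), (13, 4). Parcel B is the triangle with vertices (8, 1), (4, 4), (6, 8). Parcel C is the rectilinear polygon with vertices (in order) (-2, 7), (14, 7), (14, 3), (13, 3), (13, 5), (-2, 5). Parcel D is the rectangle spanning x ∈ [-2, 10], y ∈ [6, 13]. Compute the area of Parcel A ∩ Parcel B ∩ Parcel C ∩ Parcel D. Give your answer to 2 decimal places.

1.18

The intersection is the polygon with vertices (6.286,7), (6.571,6), (5,6), (5.5,7).
By the shoelace formula its area is 1.18.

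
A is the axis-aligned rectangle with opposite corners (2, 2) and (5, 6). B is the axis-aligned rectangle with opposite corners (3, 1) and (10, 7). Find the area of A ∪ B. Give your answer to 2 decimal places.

46.00

By inclusion–exclusion:
Individual areas: |A| = 12, |B| = 42.
|A∩B|: x∈[3,5], y∈[2,6] → 2·4 = 8.
|A ∪ B| = 54 − 8 = 46.00.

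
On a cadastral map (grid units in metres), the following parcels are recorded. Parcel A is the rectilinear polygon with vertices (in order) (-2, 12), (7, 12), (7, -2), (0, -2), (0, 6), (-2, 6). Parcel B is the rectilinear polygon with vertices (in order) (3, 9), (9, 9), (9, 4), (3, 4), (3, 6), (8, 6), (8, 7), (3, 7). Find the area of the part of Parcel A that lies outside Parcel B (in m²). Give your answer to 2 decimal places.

|Parcel A| = 110, |Parcel A∩Parcel B| = 16.
|Parcel A ∖ Parcel B| = |Parcel A| − |Parcel A∩Parcel B| = 110 − 16 = 94.00.

94.00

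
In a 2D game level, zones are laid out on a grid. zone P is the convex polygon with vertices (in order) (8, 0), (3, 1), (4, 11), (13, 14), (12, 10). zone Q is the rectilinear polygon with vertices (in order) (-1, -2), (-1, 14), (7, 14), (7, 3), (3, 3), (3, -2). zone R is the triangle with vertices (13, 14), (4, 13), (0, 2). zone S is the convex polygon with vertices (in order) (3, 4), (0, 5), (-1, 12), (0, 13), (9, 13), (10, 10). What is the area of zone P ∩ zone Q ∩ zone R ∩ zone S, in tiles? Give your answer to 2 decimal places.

14.82

The intersection is the polygon with vertices (7,8.461), (3.415,5.152), (4,11), (7,12).
By the shoelace formula its area is 14.82.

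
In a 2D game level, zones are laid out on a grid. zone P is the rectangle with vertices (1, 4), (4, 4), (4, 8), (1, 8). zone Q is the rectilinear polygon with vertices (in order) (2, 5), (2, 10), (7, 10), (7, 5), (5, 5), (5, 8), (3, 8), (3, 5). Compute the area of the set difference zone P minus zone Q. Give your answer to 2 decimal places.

|zone P| = 12, |zone P∩zone Q| = 3.
|zone P ∖ zone Q| = |zone P| − |zone P∩zone Q| = 12 − 3 = 9.00.

9.00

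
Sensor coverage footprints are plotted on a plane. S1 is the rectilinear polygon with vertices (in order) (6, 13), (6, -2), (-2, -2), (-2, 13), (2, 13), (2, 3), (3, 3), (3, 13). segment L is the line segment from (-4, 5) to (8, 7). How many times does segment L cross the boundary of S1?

4

The segment meets the boundary at (6,6.667), (3,6.167), (2,6), (-2,5.333).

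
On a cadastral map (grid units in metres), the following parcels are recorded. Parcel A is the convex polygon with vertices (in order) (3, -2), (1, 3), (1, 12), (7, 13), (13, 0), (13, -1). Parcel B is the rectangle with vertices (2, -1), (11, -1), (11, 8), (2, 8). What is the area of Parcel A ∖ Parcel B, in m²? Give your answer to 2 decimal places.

50.55

|Parcel A| = 128, |Parcel A∩Parcel B| = 77.4474.
|Parcel A ∖ Parcel B| = |Parcel A| − |Parcel A∩Parcel B| = 128 − 77.4474 = 50.55.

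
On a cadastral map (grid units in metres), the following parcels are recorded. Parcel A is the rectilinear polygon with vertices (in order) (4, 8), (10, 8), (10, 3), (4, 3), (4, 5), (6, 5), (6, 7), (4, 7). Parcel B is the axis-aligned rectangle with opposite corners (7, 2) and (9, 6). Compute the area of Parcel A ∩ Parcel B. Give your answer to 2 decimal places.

6.00

The intersection is the polygon with vertices (7,3), (7,6), (9,6), (9,3).
By the shoelace formula its area is 6.00.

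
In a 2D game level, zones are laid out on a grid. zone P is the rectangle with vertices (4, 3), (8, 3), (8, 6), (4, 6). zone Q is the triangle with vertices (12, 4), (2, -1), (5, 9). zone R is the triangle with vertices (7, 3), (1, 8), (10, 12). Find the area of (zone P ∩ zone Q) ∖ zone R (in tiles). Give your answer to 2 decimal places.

5.25

|zone P ∩ zone Q| = 11.9833.
|(zone P ∩ zone Q) ∩ zone R| = 6.7333.
|(zone P ∩ zone Q) ∖ zone R| = 11.9833 − 6.7333 = 5.25.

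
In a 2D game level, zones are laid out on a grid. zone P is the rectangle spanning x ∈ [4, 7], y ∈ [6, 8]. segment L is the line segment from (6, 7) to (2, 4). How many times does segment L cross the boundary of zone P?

The segment meets the boundary at (4.667,6).

1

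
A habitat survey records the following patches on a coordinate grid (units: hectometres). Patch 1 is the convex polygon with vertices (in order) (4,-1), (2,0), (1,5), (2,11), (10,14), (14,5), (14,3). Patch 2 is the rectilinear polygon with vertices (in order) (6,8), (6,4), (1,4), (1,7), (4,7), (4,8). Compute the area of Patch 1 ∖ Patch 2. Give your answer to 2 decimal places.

|Patch 1| = 134.5, |Patch 1∩Patch 2| = 16.5667.
|Patch 1 ∖ Patch 2| = |Patch 1| − |Patch 1∩Patch 2| = 134.5 − 16.5667 = 117.93.

117.93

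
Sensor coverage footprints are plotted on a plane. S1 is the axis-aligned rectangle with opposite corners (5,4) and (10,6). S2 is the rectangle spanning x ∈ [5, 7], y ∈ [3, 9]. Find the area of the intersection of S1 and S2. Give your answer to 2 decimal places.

4.00

|S1∩S2|: x∈[5,7], y∈[4,6] → 2·2 = 4.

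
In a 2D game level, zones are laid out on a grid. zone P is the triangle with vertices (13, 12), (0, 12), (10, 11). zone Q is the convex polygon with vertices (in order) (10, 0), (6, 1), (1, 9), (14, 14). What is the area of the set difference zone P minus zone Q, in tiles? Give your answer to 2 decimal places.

|zone P| = 6.5, |zone P∩zone Q| = 3.427.
|zone P ∖ zone Q| = |zone P| − |zone P∩zone Q| = 6.5 − 3.427 = 3.07.

3.07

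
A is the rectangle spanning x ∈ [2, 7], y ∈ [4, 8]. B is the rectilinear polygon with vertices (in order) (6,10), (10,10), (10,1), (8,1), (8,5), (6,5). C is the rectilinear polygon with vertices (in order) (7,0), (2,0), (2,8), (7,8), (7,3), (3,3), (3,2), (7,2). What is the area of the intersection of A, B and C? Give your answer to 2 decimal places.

The intersection is the polygon with vertices (7,5), (6,5), (6,8), (7,8).
By the shoelace formula its area is 3.00.

3.00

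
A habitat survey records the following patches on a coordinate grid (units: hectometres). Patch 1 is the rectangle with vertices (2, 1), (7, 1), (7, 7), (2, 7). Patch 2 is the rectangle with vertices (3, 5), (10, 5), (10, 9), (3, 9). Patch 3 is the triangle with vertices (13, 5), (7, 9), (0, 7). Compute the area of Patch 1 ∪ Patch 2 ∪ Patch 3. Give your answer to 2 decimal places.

53.90

By inclusion–exclusion:
Individual areas: |Patch 1| = 30, |Patch 2| = 28, |Patch 3| = 20.
|Patch 1∩Patch 2|: x∈[3,7], y∈[5,7] → 4·2 = 8.
|Patch 1∩Patch 3| = 3.4615.
|Patch 2∩Patch 3| = 15.7143.
|Patch 1∩Patch 2∩Patch 3| = 3.0769.
|Patch 1 ∪ Patch 2 ∪ Patch 3| = 78 − 27.1758 + 3.0769 = 53.90.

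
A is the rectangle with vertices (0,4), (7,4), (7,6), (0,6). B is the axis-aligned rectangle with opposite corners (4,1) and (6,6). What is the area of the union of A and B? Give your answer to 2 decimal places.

By inclusion–exclusion:
Individual areas: |A| = 14, |B| = 10.
|A∩B|: x∈[4,6], y∈[4,6] → 2·2 = 4.
|A ∪ B| = 24 − 4 = 20.00.

20.00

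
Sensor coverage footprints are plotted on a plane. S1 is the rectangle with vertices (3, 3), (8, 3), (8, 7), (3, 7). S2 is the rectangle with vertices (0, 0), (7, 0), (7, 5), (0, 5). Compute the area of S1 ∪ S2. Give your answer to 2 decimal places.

47.00

By inclusion–exclusion:
Individual areas: |S1| = 20, |S2| = 35.
|S1∩S2|: x∈[3,7], y∈[3,5] → 4·2 = 8.
|S1 ∪ S2| = 55 − 8 = 47.00.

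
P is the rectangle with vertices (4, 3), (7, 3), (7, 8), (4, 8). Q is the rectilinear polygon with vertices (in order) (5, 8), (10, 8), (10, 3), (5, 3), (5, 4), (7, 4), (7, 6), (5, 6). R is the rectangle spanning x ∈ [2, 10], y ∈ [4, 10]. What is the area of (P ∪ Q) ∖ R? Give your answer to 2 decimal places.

|P ∪ Q| = 30.
|(P ∪ Q) ∩ R| = 24.
|(P ∪ Q) ∖ R| = 30 − 24 = 6.00.

6.00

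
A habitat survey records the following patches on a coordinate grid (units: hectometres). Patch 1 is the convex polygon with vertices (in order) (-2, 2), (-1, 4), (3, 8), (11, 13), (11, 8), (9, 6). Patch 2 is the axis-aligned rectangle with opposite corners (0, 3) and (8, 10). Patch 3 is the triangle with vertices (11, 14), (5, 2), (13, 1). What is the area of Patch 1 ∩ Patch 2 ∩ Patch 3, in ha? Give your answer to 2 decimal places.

1.71

The intersection is the polygon with vertices (8,5.636), (6.556,5.111), (8,8).
By the shoelace formula its area is 1.71.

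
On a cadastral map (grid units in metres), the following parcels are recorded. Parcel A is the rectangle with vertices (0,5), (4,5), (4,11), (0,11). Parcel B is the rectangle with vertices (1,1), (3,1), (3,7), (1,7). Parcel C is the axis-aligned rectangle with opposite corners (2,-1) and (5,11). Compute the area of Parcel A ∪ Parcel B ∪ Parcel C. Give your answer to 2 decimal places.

52.00

By inclusion–exclusion:
Individual areas: |Parcel A| = 24, |Parcel B| = 12, |Parcel C| = 36.
|Parcel A∩Parcel B|: x∈[1,3], y∈[5,7] → 2·2 = 4.
|Parcel A∩Parcel C|: x∈[2,4], y∈[5,11] → 2·6 = 12.
|Parcel B∩Parcel C|: x∈[2,3], y∈[1,7] → 1·6 = 6.
|Parcel A∩Parcel B∩Parcel C| = 2.
|Parcel A ∪ Parcel B ∪ Parcel C| = 72 − 22 + 2 = 52.00.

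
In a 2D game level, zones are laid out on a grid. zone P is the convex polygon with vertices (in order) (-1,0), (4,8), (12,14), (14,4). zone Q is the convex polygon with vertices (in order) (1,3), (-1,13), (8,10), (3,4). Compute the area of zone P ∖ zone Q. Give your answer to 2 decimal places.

83.66

|zone P| = 96, |zone P∩zone Q| = 12.3415.
|zone P ∖ zone Q| = |zone P| − |zone P∩zone Q| = 96 − 12.3415 = 83.66.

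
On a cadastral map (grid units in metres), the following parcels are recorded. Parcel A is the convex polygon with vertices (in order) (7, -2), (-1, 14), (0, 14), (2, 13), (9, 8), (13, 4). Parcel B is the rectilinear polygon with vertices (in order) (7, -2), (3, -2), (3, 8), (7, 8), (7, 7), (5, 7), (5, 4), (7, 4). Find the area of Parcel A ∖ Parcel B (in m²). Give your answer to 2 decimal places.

66.50

|Parcel A| = 84.5, |Parcel A∩Parcel B| = 18.
|Parcel A ∖ Parcel B| = |Parcel A| − |Parcel A∩Parcel B| = 84.5 − 18 = 66.50.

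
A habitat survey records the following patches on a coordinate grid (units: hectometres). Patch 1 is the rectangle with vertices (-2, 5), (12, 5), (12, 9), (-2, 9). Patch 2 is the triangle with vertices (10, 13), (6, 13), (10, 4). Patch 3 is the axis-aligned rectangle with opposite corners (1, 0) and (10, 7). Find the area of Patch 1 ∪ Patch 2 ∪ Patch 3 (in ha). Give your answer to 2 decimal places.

By inclusion–exclusion:
Individual areas: |Patch 1| = 56, |Patch 2| = 18, |Patch 3| = 63.
|Patch 1∩Patch 2| = 5.3333.
|Patch 1∩Patch 3|: x∈[1,10], y∈[5,7] → 9·2 = 18.
|Patch 2∩Patch 3| = 2.
|Patch 1∩Patch 2∩Patch 3| = 1.7778.
|Patch 1 ∪ Patch 2 ∪ Patch 3| = 137 − 25.3333 + 1.7778 = 113.44.

113.44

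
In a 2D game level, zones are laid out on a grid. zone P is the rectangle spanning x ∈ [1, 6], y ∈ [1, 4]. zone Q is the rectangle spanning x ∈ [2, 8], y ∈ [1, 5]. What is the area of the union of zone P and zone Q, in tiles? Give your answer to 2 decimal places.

27.00

By inclusion–exclusion:
Individual areas: |zone P| = 15, |zone Q| = 24.
|zone P∩zone Q|: x∈[2,6], y∈[1,4] → 4·3 = 12.
|zone P ∪ zone Q| = 39 − 12 = 27.00.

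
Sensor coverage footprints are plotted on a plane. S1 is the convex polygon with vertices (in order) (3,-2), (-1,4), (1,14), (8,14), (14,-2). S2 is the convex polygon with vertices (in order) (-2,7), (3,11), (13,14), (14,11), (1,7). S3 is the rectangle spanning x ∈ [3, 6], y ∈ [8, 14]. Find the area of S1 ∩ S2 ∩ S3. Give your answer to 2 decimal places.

The intersection is the polygon with vertices (6,11.9), (6,8.539), (4.25,8), (3,8), (3,11).
By the shoelace formula its area is 9.88.

9.88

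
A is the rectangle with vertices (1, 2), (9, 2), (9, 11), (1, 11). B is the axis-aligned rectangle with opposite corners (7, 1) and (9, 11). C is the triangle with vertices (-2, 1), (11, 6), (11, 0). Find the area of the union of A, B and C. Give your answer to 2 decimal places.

97.46

By inclusion–exclusion:
Individual areas: |A| = 72, |B| = 20, |C| = 39.
|A∩B|: x∈[7,9], y∈[2,11] → 2·9 = 18.
|A∩C| = 13.5385.
|B∩C| = 7.6923.
|A∩B∩C| = 5.6923.
|A ∪ B ∪ C| = 131 − 39.2308 + 5.6923 = 97.46.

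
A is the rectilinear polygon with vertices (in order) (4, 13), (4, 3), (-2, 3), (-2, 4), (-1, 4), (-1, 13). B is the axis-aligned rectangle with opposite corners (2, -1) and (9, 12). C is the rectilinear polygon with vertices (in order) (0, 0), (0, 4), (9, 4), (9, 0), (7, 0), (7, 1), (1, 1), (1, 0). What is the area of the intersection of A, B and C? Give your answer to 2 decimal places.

2.00

The intersection is the polygon with vertices (2,3), (2,4), (4,4), (4,3).
By the shoelace formula its area is 2.00.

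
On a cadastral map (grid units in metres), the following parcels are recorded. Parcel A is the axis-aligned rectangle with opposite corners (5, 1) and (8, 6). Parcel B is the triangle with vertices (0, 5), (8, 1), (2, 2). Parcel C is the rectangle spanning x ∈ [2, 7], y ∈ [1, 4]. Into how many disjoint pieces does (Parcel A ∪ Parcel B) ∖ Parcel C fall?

(Parcel A ∪ Parcel B) ∖ Parcel C splits into 2 disjoint pieces (area 9, area 2).

2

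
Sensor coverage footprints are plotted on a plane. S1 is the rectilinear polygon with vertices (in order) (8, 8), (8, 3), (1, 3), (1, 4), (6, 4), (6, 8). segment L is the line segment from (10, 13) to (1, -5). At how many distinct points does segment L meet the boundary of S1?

The segment meets the boundary at (5,3), (5.5,4), (6,5), (7.5,8).

4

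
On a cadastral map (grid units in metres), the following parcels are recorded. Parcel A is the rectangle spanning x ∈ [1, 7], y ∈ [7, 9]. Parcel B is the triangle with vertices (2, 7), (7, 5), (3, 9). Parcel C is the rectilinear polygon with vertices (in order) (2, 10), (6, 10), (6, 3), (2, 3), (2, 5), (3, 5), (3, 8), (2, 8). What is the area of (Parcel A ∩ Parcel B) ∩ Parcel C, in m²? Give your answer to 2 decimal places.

2.25

The region (Parcel A ∩ Parcel B) ∩ Parcel C is the polygon with vertices (3,9), (5,7), (3,7), (3,8), (2.5,8).
By the shoelace formula its area is 2.25.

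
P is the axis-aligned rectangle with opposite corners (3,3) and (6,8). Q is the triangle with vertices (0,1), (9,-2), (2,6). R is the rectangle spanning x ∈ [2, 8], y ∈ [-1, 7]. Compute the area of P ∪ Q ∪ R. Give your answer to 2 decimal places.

57.74

By inclusion–exclusion:
Individual areas: |P| = 15, |Q| = 25.5, |R| = 48.
|P∩Q| = 1.5089.
|P∩R|: x∈[3,6], y∈[3,7] → 3·4 = 12.
|Q∩R| = 18.7619.
|P∩Q∩R| = 1.5089.
|P ∪ Q ∪ R| = 88.5 − 32.2708 + 1.5089 = 57.74.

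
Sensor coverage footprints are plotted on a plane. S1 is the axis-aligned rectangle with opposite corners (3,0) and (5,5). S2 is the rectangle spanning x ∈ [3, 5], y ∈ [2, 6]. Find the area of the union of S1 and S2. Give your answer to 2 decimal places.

By inclusion–exclusion:
Individual areas: |S1| = 10, |S2| = 8.
|S1∩S2|: x∈[3,5], y∈[2,5] → 2·3 = 6.
|S1 ∪ S2| = 18 − 6 = 12.00.

12.00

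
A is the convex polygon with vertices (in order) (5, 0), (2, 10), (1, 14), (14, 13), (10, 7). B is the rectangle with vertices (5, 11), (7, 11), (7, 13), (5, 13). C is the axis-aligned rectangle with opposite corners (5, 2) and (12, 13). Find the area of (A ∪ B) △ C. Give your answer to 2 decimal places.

|A ∪ B| = 91.
|(A ∪ B) ∩ C| = 55.0714.
|(A ∪ B) △ C| = 91 + 77 − 110.1429 = 57.86.

57.86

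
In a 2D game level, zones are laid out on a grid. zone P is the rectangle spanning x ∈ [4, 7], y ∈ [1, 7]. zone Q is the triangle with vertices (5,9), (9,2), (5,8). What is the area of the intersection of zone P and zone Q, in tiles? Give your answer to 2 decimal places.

The intersection is the polygon with vertices (7,5), (5.667,7), (6.143,7), (7,5.5).
By the shoelace formula its area is 0.69.

0.69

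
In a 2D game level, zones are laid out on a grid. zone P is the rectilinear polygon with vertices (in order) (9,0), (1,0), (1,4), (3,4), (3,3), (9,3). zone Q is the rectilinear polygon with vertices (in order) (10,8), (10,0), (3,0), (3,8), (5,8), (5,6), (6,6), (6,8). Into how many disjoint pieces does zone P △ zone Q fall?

1

zone P △ zone Q is a single connected region.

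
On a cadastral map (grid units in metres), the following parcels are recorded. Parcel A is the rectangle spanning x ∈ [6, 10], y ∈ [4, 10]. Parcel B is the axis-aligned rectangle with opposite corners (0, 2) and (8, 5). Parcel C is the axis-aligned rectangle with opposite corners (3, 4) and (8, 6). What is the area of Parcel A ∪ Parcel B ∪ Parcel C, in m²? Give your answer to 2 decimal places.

49.00

By inclusion–exclusion:
Individual areas: |Parcel A| = 24, |Parcel B| = 24, |Parcel C| = 10.
|Parcel A∩Parcel B|: x∈[6,8], y∈[4,5] → 2·1 = 2.
|Parcel A∩Parcel C|: x∈[6,8], y∈[4,6] → 2·2 = 4.
|Parcel B∩Parcel C|: x∈[3,8], y∈[4,5] → 5·1 = 5.
|Parcel A∩Parcel B∩Parcel C| = 2.
|Parcel A ∪ Parcel B ∪ Parcel C| = 58 − 11 + 2 = 49.00.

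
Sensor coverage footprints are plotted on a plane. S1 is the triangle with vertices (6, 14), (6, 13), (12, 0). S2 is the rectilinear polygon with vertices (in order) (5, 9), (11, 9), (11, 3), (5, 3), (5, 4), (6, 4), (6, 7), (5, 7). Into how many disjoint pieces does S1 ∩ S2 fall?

S1 ∩ S2 is a single connected region.

1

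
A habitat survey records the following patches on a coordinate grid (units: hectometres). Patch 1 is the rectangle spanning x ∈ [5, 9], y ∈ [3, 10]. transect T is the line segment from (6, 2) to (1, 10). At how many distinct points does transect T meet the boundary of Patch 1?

2

The segment meets the boundary at (5,3.6), (5.375,3).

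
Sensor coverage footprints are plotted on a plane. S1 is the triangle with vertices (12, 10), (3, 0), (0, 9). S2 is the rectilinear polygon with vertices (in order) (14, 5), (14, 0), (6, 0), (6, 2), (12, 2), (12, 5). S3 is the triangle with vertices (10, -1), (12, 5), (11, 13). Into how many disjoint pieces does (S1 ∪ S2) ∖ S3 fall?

4

(S1 ∪ S2) ∖ S3 splits into 4 disjoint pieces (area 54.672, area 0.1744, area 12.6667, area 8.2857).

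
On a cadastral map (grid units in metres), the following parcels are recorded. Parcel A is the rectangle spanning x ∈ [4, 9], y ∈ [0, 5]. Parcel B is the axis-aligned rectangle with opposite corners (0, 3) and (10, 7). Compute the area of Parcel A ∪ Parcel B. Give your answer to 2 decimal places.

By inclusion–exclusion:
Individual areas: |Parcel A| = 25, |Parcel B| = 40.
|Parcel A∩Parcel B|: x∈[4,9], y∈[3,5] → 5·2 = 10.
|Parcel A ∪ Parcel B| = 65 − 10 = 55.00.

55.00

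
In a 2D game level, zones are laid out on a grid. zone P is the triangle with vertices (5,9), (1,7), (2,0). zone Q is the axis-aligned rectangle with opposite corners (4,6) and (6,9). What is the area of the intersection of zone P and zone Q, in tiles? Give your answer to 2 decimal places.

1.25

The intersection is the polygon with vertices (5,9), (4,6), (4,8.5).
By the shoelace formula its area is 1.25.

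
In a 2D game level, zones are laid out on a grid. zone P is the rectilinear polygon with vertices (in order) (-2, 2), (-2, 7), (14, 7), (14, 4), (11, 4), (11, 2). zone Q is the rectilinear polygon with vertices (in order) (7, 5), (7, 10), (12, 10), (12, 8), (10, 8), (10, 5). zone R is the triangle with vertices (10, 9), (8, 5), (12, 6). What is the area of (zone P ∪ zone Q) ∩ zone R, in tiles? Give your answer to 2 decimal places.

The region (zone P ∪ zone Q) ∩ zone R is the polygon with vertices (10,8), (10,7), (11.333,7), (12,6), (8,5), (10,9), (10.667,8).
By the shoelace formula its area is 6.00.

6.00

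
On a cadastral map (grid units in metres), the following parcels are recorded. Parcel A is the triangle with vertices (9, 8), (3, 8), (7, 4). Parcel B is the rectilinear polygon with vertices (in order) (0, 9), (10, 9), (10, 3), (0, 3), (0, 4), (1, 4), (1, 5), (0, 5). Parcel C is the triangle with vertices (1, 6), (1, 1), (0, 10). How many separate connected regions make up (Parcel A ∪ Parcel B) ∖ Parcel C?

(Parcel A ∪ Parcel B) ∖ Parcel C splits into 3 disjoint pieces (area 55.125, area 0.7222, area 1.3333).

3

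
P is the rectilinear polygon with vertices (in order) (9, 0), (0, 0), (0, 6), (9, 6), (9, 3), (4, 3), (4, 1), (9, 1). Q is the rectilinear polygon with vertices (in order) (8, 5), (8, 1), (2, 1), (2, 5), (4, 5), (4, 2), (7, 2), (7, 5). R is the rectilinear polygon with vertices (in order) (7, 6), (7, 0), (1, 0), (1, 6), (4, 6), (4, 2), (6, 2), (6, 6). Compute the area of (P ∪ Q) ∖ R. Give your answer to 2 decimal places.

|P ∪ Q| = 49.
|(P ∪ Q) ∩ R| = 27.
|(P ∪ Q) ∖ R| = 49 − 27 = 22.00.

22.00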